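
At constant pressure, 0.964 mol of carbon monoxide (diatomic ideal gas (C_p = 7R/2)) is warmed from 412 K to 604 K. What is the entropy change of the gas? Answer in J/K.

At constant pressure, ΔS = nC_p ln(T₂/T₁) with C_p = 7R/2 = 29.1 J mol⁻¹ K⁻¹.
ΔS = 0.964 × 29.1 × ln(604/412) = 10.7 J/K.

ΔS = 10.7 J/K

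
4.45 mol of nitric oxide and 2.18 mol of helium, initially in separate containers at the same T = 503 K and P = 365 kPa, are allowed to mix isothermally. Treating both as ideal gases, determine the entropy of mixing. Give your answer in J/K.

Mole fractions: x_A = 4.45/6.63 = 0.671, x_B = 0.329.
ΔS_mix = −R(n_A ln x_A + n_B ln x_B) = −8.314 × (4.45 ln 0.671 + 2.18 ln 0.329) = 34.9 J/K.

ΔS_mix = 34.9 J/K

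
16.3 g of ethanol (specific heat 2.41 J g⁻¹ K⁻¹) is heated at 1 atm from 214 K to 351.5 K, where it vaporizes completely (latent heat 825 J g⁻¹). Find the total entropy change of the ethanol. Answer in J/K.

ΔS = 57.8 J/K

Warming step: ΔS₁ = m c ln(T_tr/T_i) = 16.3 × 2.41 × ln(351.5/214) = 19.49 J/K.
Phase change: ΔS₂ = +mL/T_tr = 16.3 × 825 / 351.5 = 38.26 J/K.
ΔS_total = (19.49) + (38.26) = 57.8 J/K.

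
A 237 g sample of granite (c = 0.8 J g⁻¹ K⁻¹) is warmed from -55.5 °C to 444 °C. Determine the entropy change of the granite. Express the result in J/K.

ΔS = 226 J/K

In kelvin: T₁ = 217.65 K, T₂ = 717.15 K. ΔS = ∫dQ_rev/T = m c ln(T₂/T₁) = 237 × 0.8 × ln(717.15/217.65) = 226 J/K.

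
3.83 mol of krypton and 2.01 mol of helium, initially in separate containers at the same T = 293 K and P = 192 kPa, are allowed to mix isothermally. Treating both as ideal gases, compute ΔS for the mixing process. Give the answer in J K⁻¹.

ΔS_mix = 31.3 J/K

Mole fractions: x_A = 3.83/5.84 = 0.656, x_B = 0.344.
ΔS_mix = −R(n_A ln x_A + n_B ln x_B) = −8.314 × (3.83 ln 0.656 + 2.01 ln 0.344) = 31.3 J/K.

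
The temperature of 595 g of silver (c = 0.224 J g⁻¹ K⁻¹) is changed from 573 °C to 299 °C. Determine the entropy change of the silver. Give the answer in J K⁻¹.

ΔS = -52.2 J/K

In kelvin: T₁ = 846.15 K, T₂ = 572.15 K. ΔS = ∫dQ_rev/T = m c ln(T₂/T₁) = 595 × 0.224 × ln(572.15/846.15) = -52.2 J/K.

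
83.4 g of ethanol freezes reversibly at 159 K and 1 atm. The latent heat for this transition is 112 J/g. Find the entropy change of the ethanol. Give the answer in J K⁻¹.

Heat released by the substance: Q = −mL = −83.4 × 112 = −9340.8 J.
At constant T, ΔS = Q_rev/T = −9340.8 / 159 = -58.7 J/K.

ΔS = -58.7 J/K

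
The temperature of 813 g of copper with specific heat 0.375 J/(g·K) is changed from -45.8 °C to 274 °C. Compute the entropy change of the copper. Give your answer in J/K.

In kelvin: T₁ = 227.35 K, T₂ = 547.15 K. ΔS = ∫dQ_rev/T = m c ln(T₂/T₁) = 813 × 0.375 × ln(547.15/227.35) = 268 J/K.

ΔS = 268 J/K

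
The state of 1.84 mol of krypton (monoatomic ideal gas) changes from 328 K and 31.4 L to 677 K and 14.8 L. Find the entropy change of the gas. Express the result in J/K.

ΔS = 5.12 J/K

Entropy is a state function: ΔS = nC_V ln(T₂/T₁) + nR ln(V₂/V₁), with C_V = 3R/2 = 12.47 J mol⁻¹ K⁻¹ for a monoatomic ideal gas.
ΔS = 1.84 × [12.47 × ln(677/328) + 8.314 × ln(14.8/31.4)] = 5.12 J/K.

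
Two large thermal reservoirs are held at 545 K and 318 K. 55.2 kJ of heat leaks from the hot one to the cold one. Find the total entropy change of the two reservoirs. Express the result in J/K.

ΔS_hot = −Q/T_H = −55200/545 = -101.3 J/K and ΔS_cold = +Q/T_C = 55200/318 = 173.6 J/K.
ΔS_total = -101.3 + 173.6 = 72.3 J/K, positive as the second law requires.

ΔS_total = 72.3 J/K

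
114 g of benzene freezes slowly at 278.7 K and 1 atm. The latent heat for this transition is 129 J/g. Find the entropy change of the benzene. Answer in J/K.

ΔS = -52.8 J/K

Heat released by the substance: Q = −mL = −114 × 129 = −14706 J.
At constant T, ΔS = Q_rev/T = −14706 / 278.7 = -52.8 J/K.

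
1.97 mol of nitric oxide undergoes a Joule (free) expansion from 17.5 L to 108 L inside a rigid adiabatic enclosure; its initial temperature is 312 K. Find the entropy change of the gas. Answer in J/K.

No heat is exchanged and no work is done, so the ideal-gas temperature stays constant.
Entropy is a state function; using a reversible isothermal path, ΔS_gas = nR ln(V₂/V₁) = 1.97 × 8.314 × ln(108/17.5) = 29.8 J/K.

ΔS_gas = 29.8 J/K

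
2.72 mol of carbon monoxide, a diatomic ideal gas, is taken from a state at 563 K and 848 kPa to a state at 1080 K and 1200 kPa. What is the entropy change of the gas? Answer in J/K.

ΔS = nC_p ln(T₂/T₁) − nR ln(P₂/P₁), with C_p = 7R/2 = 29.1 J mol⁻¹ K⁻¹ for a diatomic ideal gas.
ΔS = 2.72 × [29.1 × ln(1080/563) − 8.314 × ln(1200/848)] = 43.7 J/K.

ΔS = 43.7 J/K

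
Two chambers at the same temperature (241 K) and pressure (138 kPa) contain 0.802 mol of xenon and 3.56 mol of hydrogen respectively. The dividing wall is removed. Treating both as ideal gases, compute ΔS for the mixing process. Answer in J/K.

Mole fractions: x_A = 0.802/4.36 = 0.184, x_B = 0.816.
ΔS_mix = −R(n_A ln x_A + n_B ln x_B) = −8.314 × (0.802 ln 0.184 + 3.56 ln 0.816) = 17.3 J/K.

ΔS_mix = 17.3 J/K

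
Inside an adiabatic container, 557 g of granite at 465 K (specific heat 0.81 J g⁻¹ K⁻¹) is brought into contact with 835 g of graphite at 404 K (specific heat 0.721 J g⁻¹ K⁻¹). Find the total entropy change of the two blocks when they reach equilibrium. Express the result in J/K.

Energy balance: T_f = (m₁c₁T₁ + m₂c₂T₂)/(m₁c₁ + m₂c₂) = 430.13 K.
ΔS₁ = m₁c₁ ln(T_f/T₁) = 451.17 × ln(430.13/465) = -35.1675 J/K.
ΔS₂ = m₂c₂ ln(T_f/T₂) = 602.035 × ln(430.13/404) = 37.7326 J/K.
ΔS_total = -35.1675 + 37.7326 = 2.57 J/K.

ΔS_total = 2.57 J/K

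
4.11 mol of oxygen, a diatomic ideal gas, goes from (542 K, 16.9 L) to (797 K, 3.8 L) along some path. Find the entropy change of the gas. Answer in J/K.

ΔS = -18.1 J/K

Entropy is a state function: ΔS = nC_V ln(T₂/T₁) + nR ln(V₂/V₁), with C_V = 5R/2 = 20.79 J mol⁻¹ K⁻¹ for a diatomic ideal gas.
ΔS = 4.11 × [20.79 × ln(797/542) + 8.314 × ln(3.8/16.9)] = -18.1 J/K.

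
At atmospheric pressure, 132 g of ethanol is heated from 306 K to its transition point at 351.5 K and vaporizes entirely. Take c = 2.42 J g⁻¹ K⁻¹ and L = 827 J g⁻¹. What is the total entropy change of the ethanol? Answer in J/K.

Warming step: ΔS₁ = m c ln(T_tr/T_i) = 132 × 2.42 × ln(351.5/306) = 44.28 J/K.
Phase change: ΔS₂ = +mL/T_tr = 132 × 827 / 351.5 = 310.6 J/K.
ΔS_total = (44.28) + (310.6) = 355 J/K.

ΔS = 355 J/K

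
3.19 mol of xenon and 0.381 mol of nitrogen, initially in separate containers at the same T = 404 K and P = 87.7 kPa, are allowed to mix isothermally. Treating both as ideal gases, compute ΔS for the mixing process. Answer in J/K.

ΔS_mix = 10.1 J/K

Mole fractions: x_A = 3.19/3.57 = 0.893, x_B = 0.107.
ΔS_mix = −R(n_A ln x_A + n_B ln x_B) = −8.314 × (3.19 ln 0.893 + 0.381 ln 0.107) = 10.1 J/K.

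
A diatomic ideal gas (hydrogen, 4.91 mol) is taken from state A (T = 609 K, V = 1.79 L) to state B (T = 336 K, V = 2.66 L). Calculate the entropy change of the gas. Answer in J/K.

Entropy is a state function: ΔS = nC_V ln(T₂/T₁) + nR ln(V₂/V₁), with C_V = 5R/2 = 20.79 J mol⁻¹ K⁻¹ for a diatomic ideal gas.
ΔS = 4.91 × [20.79 × ln(336/609) + 8.314 × ln(2.66/1.79)] = -44.5 J/K.

ΔS = -44.5 J/K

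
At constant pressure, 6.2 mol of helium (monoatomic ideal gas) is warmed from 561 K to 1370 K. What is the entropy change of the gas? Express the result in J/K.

ΔS = 115 J/K

At constant pressure, ΔS = nC_p ln(T₂/T₁) with C_p = 5R/2 = 20.79 J mol⁻¹ K⁻¹.
ΔS = 6.2 × 20.79 × ln(1370/561) = 115 J/K.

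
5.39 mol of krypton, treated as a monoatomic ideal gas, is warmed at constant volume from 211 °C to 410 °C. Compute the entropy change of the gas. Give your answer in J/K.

In kelvin: T₁ = 484.15 K, T₂ = 683.15 K. At constant volume, ΔS = nC_V ln(T₂/T₁) with C_V = 3R/2 = 12.47 J mol⁻¹ K⁻¹.
ΔS = 5.39 × 12.47 × ln(683.15/484.15) = 23.1 J/K.

ΔS = 23.1 J/K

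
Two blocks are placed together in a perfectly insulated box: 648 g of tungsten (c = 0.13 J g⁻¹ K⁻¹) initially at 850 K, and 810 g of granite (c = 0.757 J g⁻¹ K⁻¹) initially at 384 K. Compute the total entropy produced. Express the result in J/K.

Energy balance: T_f = (m₁c₁T₁ + m₂c₂T₂)/(m₁c₁ + m₂c₂) = 440.29 K.
ΔS₁ = m₁c₁ ln(T_f/T₁) = 84.24 × ln(440.29/850) = -55.41 J/K.
ΔS₂ = m₂c₂ ln(T_f/T₂) = 613.17 × ln(440.29/384) = 83.87 J/K.
ΔS_total = -55.41 + 83.87 = 28.5 J/K.

ΔS_total = 28.5 J/K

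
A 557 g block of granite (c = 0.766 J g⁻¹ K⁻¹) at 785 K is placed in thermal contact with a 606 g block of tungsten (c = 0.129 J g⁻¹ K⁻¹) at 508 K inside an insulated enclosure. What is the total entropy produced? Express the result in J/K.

ΔS_total = 5.65 J/K

Energy balance: T_f = (m₁c₁T₁ + m₂c₂T₂)/(m₁c₁ + m₂c₂) = 742.11 K.
ΔS₁ = m₁c₁ ln(T_f/T₁) = 426.662 × ln(742.11/785) = -23.975 J/K.
ΔS₂ = m₂c₂ ln(T_f/T₂) = 78.174 × ln(742.11/508) = 29.629 J/K.
ΔS_total = -23.975 + 29.629 = 5.65 J/K.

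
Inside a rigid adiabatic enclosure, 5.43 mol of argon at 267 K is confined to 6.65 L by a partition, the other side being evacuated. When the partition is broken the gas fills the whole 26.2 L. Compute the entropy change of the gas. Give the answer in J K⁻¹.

ΔS_gas = 61.9 J/K

No heat is exchanged and no work is done, so the ideal-gas temperature stays constant.
Entropy is a state function; using a reversible isothermal path, ΔS_gas = nR ln(V₂/V₁) = 5.43 × 8.314 × ln(26.2/6.65) = 61.9 J/K.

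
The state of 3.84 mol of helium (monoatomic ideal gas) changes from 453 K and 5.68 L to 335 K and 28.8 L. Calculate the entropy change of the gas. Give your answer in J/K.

ΔS = 37.4 J/K

Entropy is a state function: ΔS = nC_V ln(T₂/T₁) + nR ln(V₂/V₁), with C_V = 3R/2 = 12.47 J mol⁻¹ K⁻¹ for a monoatomic ideal gas.
ΔS = 3.84 × [12.47 × ln(335/453) + 8.314 × ln(28.8/5.68)] = 37.4 J/K.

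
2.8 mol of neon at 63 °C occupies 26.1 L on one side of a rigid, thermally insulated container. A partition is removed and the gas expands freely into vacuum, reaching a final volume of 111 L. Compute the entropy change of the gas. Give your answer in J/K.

ΔS_gas = 33.7 J/K

No heat is exchanged and no work is done, so the ideal-gas temperature stays constant.
Entropy is a state function; using a reversible isothermal path, ΔS_gas = nR ln(V₂/V₁) = 2.8 × 8.314 × ln(111/26.1) = 33.7 J/K.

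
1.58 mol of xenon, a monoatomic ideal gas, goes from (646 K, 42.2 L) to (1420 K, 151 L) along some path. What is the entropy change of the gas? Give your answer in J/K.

Entropy is a state function: ΔS = nC_V ln(T₂/T₁) + nR ln(V₂/V₁), with C_V = 3R/2 = 12.47 J mol⁻¹ K⁻¹ for a monoatomic ideal gas.
ΔS = 1.58 × [12.47 × ln(1420/646) + 8.314 × ln(151/42.2)] = 32.3 J/K.

ΔS = 32.3 J/K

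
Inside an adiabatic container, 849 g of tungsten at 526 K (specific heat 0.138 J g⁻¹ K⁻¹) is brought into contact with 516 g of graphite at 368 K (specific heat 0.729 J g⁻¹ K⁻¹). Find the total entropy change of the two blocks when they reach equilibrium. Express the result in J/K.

ΔS_total = 6.05 J/K

Energy balance: T_f = (m₁c₁T₁ + m₂c₂T₂)/(m₁c₁ + m₂c₂) = 405.52 K.
ΔS₁ = m₁c₁ ln(T_f/T₁) = 117.162 × ln(405.52/526) = -30.476 J/K.
ΔS₂ = m₂c₂ ln(T_f/T₂) = 376.164 × ln(405.52/368) = 36.524 J/K.
ΔS_total = -30.476 + 36.524 = 6.05 J/K.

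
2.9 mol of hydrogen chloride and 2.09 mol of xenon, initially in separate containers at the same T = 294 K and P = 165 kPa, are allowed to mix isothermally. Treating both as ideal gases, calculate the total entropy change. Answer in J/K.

Mole fractions: x_A = 2.9/4.99 = 0.581, x_B = 0.419.
ΔS_mix = −R(n_A ln x_A + n_B ln x_B) = −8.314 × (2.9 ln 0.581 + 2.09 ln 0.419) = 28.2 J/K.

ΔS_mix = 28.2 J/K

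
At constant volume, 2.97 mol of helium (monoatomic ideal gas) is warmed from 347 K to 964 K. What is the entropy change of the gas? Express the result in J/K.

At constant volume, ΔS = nC_V ln(T₂/T₁) with C_V = 3R/2 = 12.47 J mol⁻¹ K⁻¹.
ΔS = 2.97 × 12.47 × ln(964/347) = 37.8 J/K.

ΔS = 37.8 J/K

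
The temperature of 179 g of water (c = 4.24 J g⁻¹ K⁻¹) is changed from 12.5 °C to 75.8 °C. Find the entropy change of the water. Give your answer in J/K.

In kelvin: T₁ = 285.65 K, T₂ = 348.95 K. ΔS = ∫dQ_rev/T = m c ln(T₂/T₁) = 179 × 4.24 × ln(348.95/285.65) = 152 J/K.

ΔS = 152 J/K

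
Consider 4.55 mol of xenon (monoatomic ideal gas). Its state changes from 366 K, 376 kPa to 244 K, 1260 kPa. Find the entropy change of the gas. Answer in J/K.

ΔS = -84.1 J/K

ΔS = nC_p ln(T₂/T₁) − nR ln(P₂/P₁), with C_p = 5R/2 = 20.79 J mol⁻¹ K⁻¹ for a monoatomic ideal gas.
ΔS = 4.55 × [20.79 × ln(244/366) − 8.314 × ln(1260/376)] = -84.1 J/K.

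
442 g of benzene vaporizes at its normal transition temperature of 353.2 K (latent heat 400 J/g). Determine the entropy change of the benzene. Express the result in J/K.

ΔS = 501 J/K

Heat absorbed by the substance: Q = mL = 442 × 400 = 176800 J.
At constant T, ΔS = Q_rev/T = 176800 / 353.2 = 501 J/K.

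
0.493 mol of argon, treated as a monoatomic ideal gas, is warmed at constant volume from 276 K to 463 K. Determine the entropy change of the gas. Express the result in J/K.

At constant volume, ΔS = nC_V ln(T₂/T₁) with C_V = 3R/2 = 12.47 J mol⁻¹ K⁻¹.
ΔS = 0.493 × 12.47 × ln(463/276) = 3.18 J/K.

ΔS = 3.18 J/K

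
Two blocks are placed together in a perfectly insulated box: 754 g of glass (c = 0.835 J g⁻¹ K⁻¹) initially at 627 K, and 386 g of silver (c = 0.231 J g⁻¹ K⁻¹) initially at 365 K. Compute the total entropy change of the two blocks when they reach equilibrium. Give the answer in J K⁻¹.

Energy balance: T_f = (m₁c₁T₁ + m₂c₂T₂)/(m₁c₁ + m₂c₂) = 594.5 K.
ΔS₁ = m₁c₁ ln(T_f/T₁) = 629.59 × ln(594.5/627) = -33.513 J/K.
ΔS₂ = m₂c₂ ln(T_f/T₂) = 89.166 × ln(594.5/365) = 43.497 J/K.
ΔS_total = -33.513 + 43.497 = 9.98 J/K.

ΔS_total = 9.98 J/K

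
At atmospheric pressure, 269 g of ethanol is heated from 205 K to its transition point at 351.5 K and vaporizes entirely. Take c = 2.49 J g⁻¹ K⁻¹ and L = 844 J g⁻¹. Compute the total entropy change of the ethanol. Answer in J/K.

ΔS = 1010 J/K

Warming step: ΔS₁ = m c ln(T_tr/T_i) = 269 × 2.49 × ln(351.5/205) = 361.2 J/K.
Phase change: ΔS₂ = +mL/T_tr = 269 × 844 / 351.5 = 645.9 J/K.
ΔS_total = (361.2) + (645.9) = 1010 J/K.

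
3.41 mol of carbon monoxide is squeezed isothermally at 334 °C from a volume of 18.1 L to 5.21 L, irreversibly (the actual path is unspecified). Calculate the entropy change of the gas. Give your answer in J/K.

Entropy is a state function, so ΔS_gas depends only on the end states.
For an isothermal ideal gas ΔS_gas = nR ln(V₂/V₁) = 3.41 × 8.314 × ln(5.21/18.1) = -35.3 J/K.

ΔS_gas = -35.3 J/K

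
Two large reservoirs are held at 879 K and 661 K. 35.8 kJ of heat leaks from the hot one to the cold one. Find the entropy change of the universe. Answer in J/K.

ΔS_hot = −Q/T_H = −35800/879 = -40.73 J/K and ΔS_cold = +Q/T_C = 35800/661 = 54.16 J/K.
ΔS_total = -40.73 + 54.16 = 13.4 J/K, positive as the second law requires.

ΔS_total = 13.4 J/K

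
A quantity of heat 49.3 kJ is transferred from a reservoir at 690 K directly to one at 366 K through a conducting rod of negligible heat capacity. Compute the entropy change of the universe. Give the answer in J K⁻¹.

ΔS_hot = −Q/T_H = −49300/690 = -71.449 J/K and ΔS_cold = +Q/T_C = 49300/366 = 134.7 J/K.
ΔS_total = -71.449 + 134.7 = 63.3 J/K, positive as the second law requires.

ΔS_total = 63.3 J/K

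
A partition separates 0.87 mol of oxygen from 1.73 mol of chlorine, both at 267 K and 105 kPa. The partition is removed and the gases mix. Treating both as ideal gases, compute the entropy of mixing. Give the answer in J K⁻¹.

ΔS_mix = 13.8 J/K

Mole fractions: x_A = 0.87/2.6 = 0.335, x_B = 0.665.
ΔS_mix = −R(n_A ln x_A + n_B ln x_B) = −8.314 × (0.87 ln 0.335 + 1.73 ln 0.665) = 13.8 J/K.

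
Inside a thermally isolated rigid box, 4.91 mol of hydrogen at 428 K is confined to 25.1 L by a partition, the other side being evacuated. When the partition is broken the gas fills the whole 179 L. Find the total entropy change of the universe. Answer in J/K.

No heat is exchanged and no work is done, so the ideal-gas temperature stays constant.
Entropy is a state function; using a reversible isothermal path, ΔS_gas = nR ln(V₂/V₁) = 4.91 × 8.314 × ln(179/25.1) = 80.2 J/K.
The insulated surroundings exchange no heat, so ΔS_surr = 0 and ΔS_universe = ΔS_gas.

ΔS_universe = 80.2 J/K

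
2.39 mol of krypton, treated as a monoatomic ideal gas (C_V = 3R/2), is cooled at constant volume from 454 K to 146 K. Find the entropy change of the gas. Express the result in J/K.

ΔS = -33.8 J/K

At constant volume, ΔS = nC_V ln(T₂/T₁) with C_V = 3R/2 = 12.47 J mol⁻¹ K⁻¹.
ΔS = 2.39 × 12.47 × ln(146/454) = -33.8 J/K.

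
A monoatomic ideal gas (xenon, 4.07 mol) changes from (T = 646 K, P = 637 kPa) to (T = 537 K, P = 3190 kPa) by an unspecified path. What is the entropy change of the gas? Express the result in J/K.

ΔS = nC_p ln(T₂/T₁) − nR ln(P₂/P₁), with C_p = 5R/2 = 20.79 J mol⁻¹ K⁻¹ for a monoatomic ideal gas.
ΔS = 4.07 × [20.79 × ln(537/646) − 8.314 × ln(3190/637)] = -70.1 J/K.

ΔS = -70.1 J/K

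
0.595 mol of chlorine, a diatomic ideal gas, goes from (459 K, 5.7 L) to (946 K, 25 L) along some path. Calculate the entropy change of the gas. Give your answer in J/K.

Entropy is a state function: ΔS = nC_V ln(T₂/T₁) + nR ln(V₂/V₁), with C_V = 5R/2 = 20.79 J mol⁻¹ K⁻¹ for a diatomic ideal gas.
ΔS = 0.595 × [20.79 × ln(946/459) + 8.314 × ln(25/5.7)] = 16.3 J/K.

ΔS = 16.3 J/K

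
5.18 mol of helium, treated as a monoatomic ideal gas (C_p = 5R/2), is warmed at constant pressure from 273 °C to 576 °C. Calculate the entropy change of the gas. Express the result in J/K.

ΔS = 47.5 J/K

In kelvin: T₁ = 546.15 K, T₂ = 849.15 K. At constant pressure, ΔS = nC_p ln(T₂/T₁) with C_p = 5R/2 = 20.79 J mol⁻¹ K⁻¹.
ΔS = 5.18 × 20.79 × ln(849.15/546.15) = 47.5 J/K.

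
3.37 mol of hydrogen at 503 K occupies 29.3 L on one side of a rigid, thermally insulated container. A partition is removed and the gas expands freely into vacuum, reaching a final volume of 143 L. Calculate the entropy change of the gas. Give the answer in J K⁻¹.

No heat is exchanged and no work is done, so the ideal-gas temperature stays constant.
Entropy is a state function; using a reversible isothermal path, ΔS_gas = nR ln(V₂/V₁) = 3.37 × 8.314 × ln(143/29.3) = 44.4 J/K.

ΔS_gas = 44.4 J/K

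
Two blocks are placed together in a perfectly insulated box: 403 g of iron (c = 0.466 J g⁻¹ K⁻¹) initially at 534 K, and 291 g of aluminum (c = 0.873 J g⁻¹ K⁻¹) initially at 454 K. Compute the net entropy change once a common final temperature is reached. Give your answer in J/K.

Energy balance: T_f = (m₁c₁T₁ + m₂c₂T₂)/(m₁c₁ + m₂c₂) = 488 K.
ΔS₁ = m₁c₁ ln(T_f/T₁) = 187.798 × ln(488/534) = -16.92 J/K.
ΔS₂ = m₂c₂ ln(T_f/T₂) = 254.043 × ln(488/454) = 18.35 J/K.
ΔS_total = -16.92 + 18.35 = 1.43 J/K.

ΔS_total = 1.43 J/K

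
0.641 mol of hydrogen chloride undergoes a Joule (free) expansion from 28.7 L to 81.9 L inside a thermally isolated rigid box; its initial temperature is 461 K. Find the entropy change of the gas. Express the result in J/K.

No heat is exchanged and no work is done, so the ideal-gas temperature stays constant.
Entropy is a state function; using a reversible isothermal path, ΔS_gas = nR ln(V₂/V₁) = 0.641 × 8.314 × ln(81.9/28.7) = 5.59 J/K.

ΔS_gas = 5.59 J/K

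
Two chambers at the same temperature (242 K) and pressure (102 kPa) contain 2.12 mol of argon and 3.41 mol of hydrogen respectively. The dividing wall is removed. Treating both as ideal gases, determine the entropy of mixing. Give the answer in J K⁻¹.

ΔS_mix = 30.6 J/K

Mole fractions: x_A = 2.12/5.53 = 0.383, x_B = 0.617.
ΔS_mix = −R(n_A ln x_A + n_B ln x_B) = −8.314 × (2.12 ln 0.383 + 3.41 ln 0.617) = 30.6 J/K.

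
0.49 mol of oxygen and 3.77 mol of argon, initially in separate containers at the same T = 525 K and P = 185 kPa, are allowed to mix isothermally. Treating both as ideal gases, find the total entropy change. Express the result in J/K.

Mole fractions: x_A = 0.49/4.26 = 0.115, x_B = 0.885.
ΔS_mix = −R(n_A ln x_A + n_B ln x_B) = −8.314 × (0.49 ln 0.115 + 3.77 ln 0.885) = 12.6 J/K.

ΔS_mix = 12.6 J/K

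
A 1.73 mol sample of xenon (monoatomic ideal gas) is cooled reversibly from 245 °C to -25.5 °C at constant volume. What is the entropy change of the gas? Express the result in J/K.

ΔS = -15.9 J/K

In kelvin: T₁ = 518.15 K, T₂ = 247.65 K. At constant volume, ΔS = nC_V ln(T₂/T₁) with C_V = 3R/2 = 12.47 J mol⁻¹ K⁻¹.
ΔS = 1.73 × 12.47 × ln(247.65/518.15) = -15.9 J/K.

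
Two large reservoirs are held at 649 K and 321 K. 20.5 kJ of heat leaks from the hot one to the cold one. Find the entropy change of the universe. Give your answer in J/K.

ΔS_total = 32.3 J/K

ΔS_hot = −Q/T_H = −20500/649 = -31.59 J/K and ΔS_cold = +Q/T_C = 20500/321 = 63.86 J/K.
ΔS_total = -31.59 + 63.86 = 32.3 J/K, positive as the second law requires.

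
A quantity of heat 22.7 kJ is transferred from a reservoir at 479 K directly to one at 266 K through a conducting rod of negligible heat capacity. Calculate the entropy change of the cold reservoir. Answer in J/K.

ΔS_cold = 85.3 J/K

The cold reservoir gains heat Q, so ΔS_cold = +Q/T_C = 22700/266 = 85.3 J/K.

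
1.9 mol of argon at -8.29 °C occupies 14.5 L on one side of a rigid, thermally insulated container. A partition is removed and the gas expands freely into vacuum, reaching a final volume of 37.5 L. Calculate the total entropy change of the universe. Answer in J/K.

No heat is exchanged and no work is done, so the ideal-gas temperature stays constant.
Entropy is a state function; using a reversible isothermal path, ΔS_gas = nR ln(V₂/V₁) = 1.9 × 8.314 × ln(37.5/14.5) = 15 J/K.
The insulated surroundings exchange no heat, so ΔS_surr = 0 and ΔS_universe = ΔS_gas.

ΔS_universe = 15 J/K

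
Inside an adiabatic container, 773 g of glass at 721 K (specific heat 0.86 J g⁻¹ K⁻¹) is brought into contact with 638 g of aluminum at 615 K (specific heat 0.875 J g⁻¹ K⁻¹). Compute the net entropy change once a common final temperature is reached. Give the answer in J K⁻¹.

ΔS_total = 3.81 J/K

Energy balance: T_f = (m₁c₁T₁ + m₂c₂T₂)/(m₁c₁ + m₂c₂) = 672.62 K.
ΔS₁ = m₁c₁ ln(T_f/T₁) = 664.78 × ln(672.62/721) = -46.18 J/K.
ΔS₂ = m₂c₂ ln(T_f/T₂) = 558.25 × ln(672.62/615) = 49.99 J/K.
ΔS_total = -46.18 + 49.99 = 3.81 J/K.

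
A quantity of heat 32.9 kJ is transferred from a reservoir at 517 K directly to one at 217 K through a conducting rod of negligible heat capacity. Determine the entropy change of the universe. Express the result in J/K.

ΔS_total = 88 J/K

ΔS_hot = −Q/T_H = −32900/517 = -63.64 J/K and ΔS_cold = +Q/T_C = 32900/217 = 151.6 J/K.
ΔS_total = -63.64 + 151.6 = 88 J/K, positive as the second law requires.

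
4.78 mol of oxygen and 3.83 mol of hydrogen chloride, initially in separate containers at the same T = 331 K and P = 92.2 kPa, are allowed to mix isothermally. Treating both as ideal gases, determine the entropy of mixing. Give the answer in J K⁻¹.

ΔS_mix = 49.2 J/K

Mole fractions: x_A = 4.78/8.61 = 0.555, x_B = 0.445.
ΔS_mix = −R(n_A ln x_A + n_B ln x_B) = −8.314 × (4.78 ln 0.555 + 3.83 ln 0.445) = 49.2 J/K.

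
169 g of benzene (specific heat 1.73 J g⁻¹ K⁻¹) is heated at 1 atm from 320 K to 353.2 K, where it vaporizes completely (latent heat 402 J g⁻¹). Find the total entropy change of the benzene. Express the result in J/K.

Warming step: ΔS₁ = m c ln(T_tr/T_i) = 169 × 1.73 × ln(353.2/320) = 28.86 J/K.
Phase change: ΔS₂ = +mL/T_tr = 169 × 402 / 353.2 = 192.3 J/K.
ΔS_total = (28.86) + (192.3) = 221 J/K.

ΔS = 221 J/K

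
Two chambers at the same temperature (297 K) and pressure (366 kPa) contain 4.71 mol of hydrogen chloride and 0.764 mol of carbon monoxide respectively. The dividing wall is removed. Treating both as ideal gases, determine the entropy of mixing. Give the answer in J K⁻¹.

ΔS_mix = 18.4 J/K

Mole fractions: x_A = 4.71/5.47 = 0.86, x_B = 0.14.
ΔS_mix = −R(n_A ln x_A + n_B ln x_B) = −8.314 × (4.71 ln 0.86 + 0.764 ln 0.14) = 18.4 J/K.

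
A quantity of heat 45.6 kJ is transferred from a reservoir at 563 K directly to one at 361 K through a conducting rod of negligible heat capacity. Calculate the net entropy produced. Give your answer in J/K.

ΔS_total = 45.3 J/K

ΔS_hot = −Q/T_H = −45600/563 = -80.99 J/K and ΔS_cold = +Q/T_C = 45600/361 = 126.3 J/K.
ΔS_total = -80.99 + 126.3 = 45.3 J/K, positive as the second law requires.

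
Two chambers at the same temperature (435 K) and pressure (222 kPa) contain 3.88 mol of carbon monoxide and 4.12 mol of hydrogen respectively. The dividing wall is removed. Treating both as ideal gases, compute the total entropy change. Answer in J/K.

ΔS_mix = 46.1 J/K

Mole fractions: x_A = 3.88/8 = 0.485, x_B = 0.515.
ΔS_mix = −R(n_A ln x_A + n_B ln x_B) = −8.314 × (3.88 ln 0.485 + 4.12 ln 0.515) = 46.1 J/K.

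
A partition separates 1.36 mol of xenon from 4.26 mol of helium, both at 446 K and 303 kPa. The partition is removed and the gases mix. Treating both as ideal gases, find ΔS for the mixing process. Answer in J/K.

ΔS_mix = 25.9 J/K

Mole fractions: x_A = 1.36/5.62 = 0.242, x_B = 0.758.
ΔS_mix = −R(n_A ln x_A + n_B ln x_B) = −8.314 × (1.36 ln 0.242 + 4.26 ln 0.758) = 25.9 J/K.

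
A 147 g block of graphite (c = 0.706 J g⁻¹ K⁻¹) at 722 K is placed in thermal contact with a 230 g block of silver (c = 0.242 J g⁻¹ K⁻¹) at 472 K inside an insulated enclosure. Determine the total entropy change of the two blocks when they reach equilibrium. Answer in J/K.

ΔS_total = 3.12 J/K

Energy balance: T_f = (m₁c₁T₁ + m₂c₂T₂)/(m₁c₁ + m₂c₂) = 634.73 K.
ΔS₁ = m₁c₁ ln(T_f/T₁) = 103.782 × ln(634.73/722) = -13.37 J/K.
ΔS₂ = m₂c₂ ln(T_f/T₂) = 55.66 × ln(634.73/472) = 16.49 J/K.
ΔS_total = -13.37 + 16.49 = 3.12 J/K.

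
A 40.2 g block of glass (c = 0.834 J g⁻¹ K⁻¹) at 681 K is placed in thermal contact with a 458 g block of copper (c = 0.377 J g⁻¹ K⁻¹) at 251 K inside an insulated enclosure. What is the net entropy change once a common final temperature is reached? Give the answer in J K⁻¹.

Energy balance: T_f = (m₁c₁T₁ + m₂c₂T₂)/(m₁c₁ + m₂c₂) = 320.92 K.
ΔS₁ = m₁c₁ ln(T_f/T₁) = 33.5268 × ln(320.92/681) = -25.22 J/K.
ΔS₂ = m₂c₂ ln(T_f/T₂) = 172.666 × ln(320.92/251) = 42.43 J/K.
ΔS_total = -25.22 + 42.43 = 17.2 J/K.

ΔS_total = 17.2 J/K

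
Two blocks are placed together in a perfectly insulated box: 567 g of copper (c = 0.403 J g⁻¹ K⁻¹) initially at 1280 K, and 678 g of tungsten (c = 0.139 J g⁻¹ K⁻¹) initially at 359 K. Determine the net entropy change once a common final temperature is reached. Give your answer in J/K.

ΔS_total = 43.7 J/K

Energy balance: T_f = (m₁c₁T₁ + m₂c₂T₂)/(m₁c₁ + m₂c₂) = 1011.1 K.
ΔS₁ = m₁c₁ ln(T_f/T₁) = 228.501 × ln(1011.1/1280) = -53.89 J/K.
ΔS₂ = m₂c₂ ln(T_f/T₂) = 94.242 × ln(1011.1/359) = 97.58 J/K.
ΔS_total = -53.89 + 97.58 = 43.7 J/K.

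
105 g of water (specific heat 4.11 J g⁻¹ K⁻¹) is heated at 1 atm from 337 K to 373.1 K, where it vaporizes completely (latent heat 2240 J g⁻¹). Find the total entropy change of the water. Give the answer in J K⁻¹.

Warming step: ΔS₁ = m c ln(T_tr/T_i) = 105 × 4.11 × ln(373.1/337) = 43.92 J/K.
Phase change: ΔS₂ = +mL/T_tr = 105 × 2240 / 373.1 = 630.4 J/K.
ΔS_total = (43.92) + (630.4) = 674 J/K.

ΔS = 674 J/K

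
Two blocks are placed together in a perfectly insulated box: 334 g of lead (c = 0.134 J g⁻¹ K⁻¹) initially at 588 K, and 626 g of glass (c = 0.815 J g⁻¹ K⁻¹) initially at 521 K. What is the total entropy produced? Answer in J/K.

Energy balance: T_f = (m₁c₁T₁ + m₂c₂T₂)/(m₁c₁ + m₂c₂) = 526.4 K.
ΔS₁ = m₁c₁ ln(T_f/T₁) = 44.756 × ln(526.4/588) = -4.953 J/K.
ΔS₂ = m₂c₂ ln(T_f/T₂) = 510.19 × ln(526.4/521) = 5.264 J/K.
ΔS_total = -4.953 + 5.264 = 0.311 J/K.

ΔS_total = 0.311 J/K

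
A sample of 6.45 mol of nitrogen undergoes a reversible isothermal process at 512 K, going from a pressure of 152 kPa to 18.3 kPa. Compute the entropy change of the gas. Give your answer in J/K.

For an isothermal ideal gas ΔS_gas = nR ln(P₁/P₂) = 6.45 × 8.314 × ln(152/18.3) = 114 J/K.

ΔS_gas = 114 J/K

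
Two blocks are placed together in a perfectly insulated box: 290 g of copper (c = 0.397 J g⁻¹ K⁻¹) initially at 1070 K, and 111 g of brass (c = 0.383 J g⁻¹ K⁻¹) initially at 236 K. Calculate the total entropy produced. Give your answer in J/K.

ΔS_total = 27.1 J/K

Energy balance: T_f = (m₁c₁T₁ + m₂c₂T₂)/(m₁c₁ + m₂c₂) = 845.09 K.
ΔS₁ = m₁c₁ ln(T_f/T₁) = 115.13 × ln(845.09/1070) = -27.17 J/K.
ΔS₂ = m₂c₂ ln(T_f/T₂) = 42.513 × ln(845.09/236) = 54.23 J/K.
ΔS_total = -27.17 + 54.23 = 27.1 J/K.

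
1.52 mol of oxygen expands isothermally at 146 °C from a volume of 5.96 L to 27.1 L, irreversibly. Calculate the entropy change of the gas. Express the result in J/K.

ΔS_gas = 19.1 J/K

Entropy is a state function, so ΔS_gas depends only on the end states.
For an isothermal ideal gas ΔS_gas = nR ln(V₂/V₁) = 1.52 × 8.314 × ln(27.1/5.96) = 19.1 J/K.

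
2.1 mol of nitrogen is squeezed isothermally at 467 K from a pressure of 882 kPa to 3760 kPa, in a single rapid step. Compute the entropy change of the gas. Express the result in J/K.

Entropy is a state function, so ΔS_gas depends only on the end states.
For an isothermal ideal gas ΔS_gas = nR ln(P₁/P₂) = 2.1 × 8.314 × ln(882/3760) = -25.3 J/K.

ΔS_gas = -25.3 J/K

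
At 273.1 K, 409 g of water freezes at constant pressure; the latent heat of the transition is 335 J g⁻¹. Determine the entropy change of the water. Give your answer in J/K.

Heat released by the substance: Q = −mL = −409 × 335 = −137015 J.
At constant T, ΔS = Q_rev/T = −137015 / 273.1 = -502 J/K.

ΔS = -502 J/K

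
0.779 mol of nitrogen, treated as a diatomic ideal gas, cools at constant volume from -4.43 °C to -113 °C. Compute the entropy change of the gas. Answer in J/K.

ΔS = -8.38 J/K

In kelvin: T₁ = 268.72 K, T₂ = 160.15 K. At constant volume, ΔS = nC_V ln(T₂/T₁) with C_V = 5R/2 = 20.79 J mol⁻¹ K⁻¹.
ΔS = 0.779 × 20.79 × ln(160.15/268.72) = -8.38 J/K.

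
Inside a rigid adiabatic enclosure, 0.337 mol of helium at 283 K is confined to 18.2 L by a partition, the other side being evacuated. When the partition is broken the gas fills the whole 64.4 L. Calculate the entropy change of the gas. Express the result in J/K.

For an ideal gas in free expansion Q = 0 and W = 0, so T is unchanged.
Entropy is a state function; using a reversible isothermal path, ΔS_gas = nR ln(V₂/V₁) = 0.337 × 8.314 × ln(64.4/18.2) = 3.54 J/K.

ΔS_gas = 3.54 J/K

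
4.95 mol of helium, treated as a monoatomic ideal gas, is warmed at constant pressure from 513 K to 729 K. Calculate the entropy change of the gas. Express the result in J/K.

At constant pressure, ΔS = nC_p ln(T₂/T₁) with C_p = 5R/2 = 20.79 J mol⁻¹ K⁻¹.
ΔS = 4.95 × 20.79 × ln(729/513) = 36.2 J/K.

ΔS = 36.2 J/K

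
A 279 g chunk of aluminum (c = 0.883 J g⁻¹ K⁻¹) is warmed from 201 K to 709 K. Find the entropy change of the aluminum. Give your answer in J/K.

ΔS = ∫dQ_rev/T = m c ln(T₂/T₁) = 279 × 0.883 × ln(709/201) = 311 J/K.

ΔS = 311 J/K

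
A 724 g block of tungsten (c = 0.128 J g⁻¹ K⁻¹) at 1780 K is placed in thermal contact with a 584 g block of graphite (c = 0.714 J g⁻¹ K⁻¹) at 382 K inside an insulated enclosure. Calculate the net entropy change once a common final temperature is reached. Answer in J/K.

ΔS_total = 117 J/K

Energy balance: T_f = (m₁c₁T₁ + m₂c₂T₂)/(m₁c₁ + m₂c₂) = 636.21 K.
ΔS₁ = m₁c₁ ln(T_f/T₁) = 92.672 × ln(636.21/1780) = -95.35 J/K.
ΔS₂ = m₂c₂ ln(T_f/T₂) = 416.976 × ln(636.21/382) = 212.7 J/K.
ΔS_total = -95.35 + 212.7 = 117 J/K.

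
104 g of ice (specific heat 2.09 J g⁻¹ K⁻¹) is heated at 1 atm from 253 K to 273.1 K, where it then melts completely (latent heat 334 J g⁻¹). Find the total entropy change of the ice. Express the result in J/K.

Warming step: ΔS₁ = m c ln(T_tr/T_i) = 104 × 2.09 × ln(273.1/253) = 16.62 J/K.
Phase change: ΔS₂ = +mL/T_tr = 104 × 334 / 273.1 = 127.2 J/K.
ΔS_total = (16.62) + (127.2) = 144 J/K.

ΔS = 144 J/K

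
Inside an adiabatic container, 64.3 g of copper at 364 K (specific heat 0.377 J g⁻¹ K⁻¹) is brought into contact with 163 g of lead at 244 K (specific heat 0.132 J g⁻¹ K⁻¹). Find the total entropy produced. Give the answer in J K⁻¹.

Energy balance: T_f = (m₁c₁T₁ + m₂c₂T₂)/(m₁c₁ + m₂c₂) = 307.57 K.
ΔS₁ = m₁c₁ ln(T_f/T₁) = 24.2411 × ln(307.57/364) = -4.083 J/K.
ΔS₂ = m₂c₂ ln(T_f/T₂) = 21.516 × ln(307.57/244) = 4.982 J/K.
ΔS_total = -4.083 + 4.982 = 0.899 J/K.

ΔS_total = 0.899 J/K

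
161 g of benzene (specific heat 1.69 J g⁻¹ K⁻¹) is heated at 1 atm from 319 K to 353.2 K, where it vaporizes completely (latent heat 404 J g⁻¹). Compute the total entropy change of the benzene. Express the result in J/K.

Warming step: ΔS₁ = m c ln(T_tr/T_i) = 161 × 1.69 × ln(353.2/319) = 27.71 J/K.
Phase change: ΔS₂ = +mL/T_tr = 161 × 404 / 353.2 = 184.2 J/K.
ΔS_total = (27.71) + (184.2) = 212 J/K.

ΔS = 212 J/K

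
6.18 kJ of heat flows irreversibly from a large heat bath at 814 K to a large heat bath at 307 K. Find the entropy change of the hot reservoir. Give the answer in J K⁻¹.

ΔS_hot = -7.59 J/K

The hot reservoir loses heat Q, so ΔS_hot = −Q/T_H = −6180/814 = -7.59 J/K.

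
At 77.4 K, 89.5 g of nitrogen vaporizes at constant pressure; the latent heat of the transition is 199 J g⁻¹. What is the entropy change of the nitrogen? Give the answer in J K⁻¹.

Heat absorbed by the substance: Q = mL = 89.5 × 199 = 17810.5 J.
At constant T, ΔS = Q_rev/T = 17810.5 / 77.4 = 230 J/K.

ΔS = 230 J/K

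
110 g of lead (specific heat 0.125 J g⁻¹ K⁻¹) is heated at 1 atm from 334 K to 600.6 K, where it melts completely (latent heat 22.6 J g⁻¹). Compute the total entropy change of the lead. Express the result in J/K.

ΔS = 12.2 J/K

Warming step: ΔS₁ = m c ln(T_tr/T_i) = 110 × 0.125 × ln(600.6/334) = 8.068 J/K.
Phase change: ΔS₂ = +mL/T_tr = 110 × 22.6 / 600.6 = 4.139 J/K.
ΔS_total = (8.068) + (4.139) = 12.2 J/K.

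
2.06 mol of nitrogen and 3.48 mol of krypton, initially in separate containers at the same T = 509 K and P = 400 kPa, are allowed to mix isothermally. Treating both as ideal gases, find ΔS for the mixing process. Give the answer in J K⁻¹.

Mole fractions: x_A = 2.06/5.54 = 0.372, x_B = 0.628.
ΔS_mix = −R(n_A ln x_A + n_B ln x_B) = −8.314 × (2.06 ln 0.372 + 3.48 ln 0.628) = 30.4 J/K.

ΔS_mix = 30.4 J/K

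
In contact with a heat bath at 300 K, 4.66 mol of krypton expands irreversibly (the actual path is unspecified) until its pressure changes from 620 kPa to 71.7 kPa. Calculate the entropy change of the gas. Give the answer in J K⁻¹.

ΔS_gas = 83.6 J/K

Entropy is a state function, so ΔS_gas depends only on the end states.
For an isothermal ideal gas ΔS_gas = nR ln(P₁/P₂) = 4.66 × 8.314 × ln(620/71.7) = 83.6 J/K.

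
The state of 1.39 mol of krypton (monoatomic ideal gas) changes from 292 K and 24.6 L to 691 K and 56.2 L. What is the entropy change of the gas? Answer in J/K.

Entropy is a state function: ΔS = nC_V ln(T₂/T₁) + nR ln(V₂/V₁), with C_V = 3R/2 = 12.47 J mol⁻¹ K⁻¹ for a monoatomic ideal gas.
ΔS = 1.39 × [12.47 × ln(691/292) + 8.314 × ln(56.2/24.6)] = 24.5 J/K.

ΔS = 24.5 J/K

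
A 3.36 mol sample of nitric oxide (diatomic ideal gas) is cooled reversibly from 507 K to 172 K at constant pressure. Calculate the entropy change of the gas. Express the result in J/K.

At constant pressure, ΔS = nC_p ln(T₂/T₁) with C_p = 7R/2 = 29.1 J mol⁻¹ K⁻¹.
ΔS = 3.36 × 29.1 × ln(172/507) = -106 J/K.

ΔS = -106 J/K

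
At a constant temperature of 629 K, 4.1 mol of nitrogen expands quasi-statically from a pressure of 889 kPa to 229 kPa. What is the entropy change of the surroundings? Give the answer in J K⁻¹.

ΔS_surr = -46.2 J/K

For an isothermal ideal gas ΔS_gas = nR ln(P₁/P₂) = 4.1 × 8.314 × ln(889/229) = 46.2 J/K.
The process is reversible, so ΔS_surr = −ΔS_gas = -46.2 J/K and ΔS_universe = 0.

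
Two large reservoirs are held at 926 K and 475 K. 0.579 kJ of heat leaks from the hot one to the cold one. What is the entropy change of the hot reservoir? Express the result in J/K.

The hot reservoir loses heat Q, so ΔS_hot = −Q/T_H = −579/926 = -0.625 J/K.

ΔS_hot = -0.625 J/K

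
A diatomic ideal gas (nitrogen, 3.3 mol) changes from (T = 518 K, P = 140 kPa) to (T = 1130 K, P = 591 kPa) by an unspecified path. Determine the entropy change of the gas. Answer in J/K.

ΔS = 35.4 J/K

ΔS = nC_p ln(T₂/T₁) − nR ln(P₂/P₁), with C_p = 7R/2 = 29.1 J mol⁻¹ K⁻¹ for a diatomic ideal gas.
ΔS = 3.3 × [29.1 × ln(1130/518) − 8.314 × ln(591/140)] = 35.4 J/K.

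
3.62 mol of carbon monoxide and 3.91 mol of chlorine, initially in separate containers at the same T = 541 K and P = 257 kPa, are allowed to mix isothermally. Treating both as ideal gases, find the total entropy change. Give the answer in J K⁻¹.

ΔS_mix = 43.3 J/K

Mole fractions: x_A = 3.62/7.53 = 0.481, x_B = 0.519.
ΔS_mix = −R(n_A ln x_A + n_B ln x_B) = −8.314 × (3.62 ln 0.481 + 3.91 ln 0.519) = 43.3 J/K.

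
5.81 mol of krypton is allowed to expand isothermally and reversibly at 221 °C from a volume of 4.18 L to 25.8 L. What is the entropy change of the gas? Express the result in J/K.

ΔS_gas = 87.9 J/K

For an isothermal ideal gas ΔS_gas = nR ln(V₂/V₁) = 5.81 × 8.314 × ln(25.8/4.18) = 87.9 J/K.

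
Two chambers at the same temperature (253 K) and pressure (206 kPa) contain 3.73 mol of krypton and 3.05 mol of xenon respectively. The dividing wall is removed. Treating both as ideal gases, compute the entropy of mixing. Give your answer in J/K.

Mole fractions: x_A = 3.73/6.78 = 0.55, x_B = 0.45.
ΔS_mix = −R(n_A ln x_A + n_B ln x_B) = −8.314 × (3.73 ln 0.55 + 3.05 ln 0.45) = 38.8 J/K.

ΔS_mix = 38.8 J/K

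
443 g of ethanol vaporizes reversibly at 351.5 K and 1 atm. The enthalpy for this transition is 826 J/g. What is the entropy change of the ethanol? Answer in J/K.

ΔS = 1040 J/K

Heat absorbed by the substance: Q = mL = 443 × 826 = 365918 J.
At constant T, ΔS = Q_rev/T = 365918 / 351.5 = 1040 J/K.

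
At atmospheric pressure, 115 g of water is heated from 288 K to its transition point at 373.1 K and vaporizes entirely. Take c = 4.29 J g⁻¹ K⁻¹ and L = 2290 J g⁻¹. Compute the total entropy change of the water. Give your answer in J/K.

ΔS = 834 J/K

Warming step: ΔS₁ = m c ln(T_tr/T_i) = 115 × 4.29 × ln(373.1/288) = 127.7 J/K.
Phase change: ΔS₂ = +mL/T_tr = 115 × 2290 / 373.1 = 705.8 J/K.
ΔS_total = (127.7) + (705.8) = 834 J/K.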